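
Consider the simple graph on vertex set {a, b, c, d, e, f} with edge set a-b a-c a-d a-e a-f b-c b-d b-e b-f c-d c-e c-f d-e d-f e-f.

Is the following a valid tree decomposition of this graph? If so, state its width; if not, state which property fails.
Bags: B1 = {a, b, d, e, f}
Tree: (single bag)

A tree decomposition must satisfy three properties: every vertex lies in some bag; for every edge, both endpoints lie together in some bag; and for every vertex, the bags containing it form a connected subtree. Here vertex c appears in no bag, so the decomposition is invalid.

No — vertex c appears in no bag.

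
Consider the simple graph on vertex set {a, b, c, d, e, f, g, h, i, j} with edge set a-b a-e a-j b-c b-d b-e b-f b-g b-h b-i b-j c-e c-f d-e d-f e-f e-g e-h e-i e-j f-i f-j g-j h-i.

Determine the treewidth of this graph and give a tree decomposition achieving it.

Treewidth 3.
One such decomposition:
Bags: B1 = {b, e, f, i}  B2 = {b, e, f, j}  B3 = {b, c, e, f}  B4 = {b, e, g, j}  B5 = {b, e, h, i}  B6 = {a, b, e, j}  B7 = {b, d, e, f}
Tree: B1–B2, B1–B3, B2–B4, B1–B5, B2–B6, B1–B7

Every bag has size at most 4, so the width is 4 − 1 = 3 and tw(G) ≤ 3. Conversely, {b, e, g, j} is a clique of size 4, and the vertices of any clique must share a bag in every tree decomposition; so some bag has ≥ 4 vertices and tw(G) ≥ 3. Hence tw(G) = 3 exactly.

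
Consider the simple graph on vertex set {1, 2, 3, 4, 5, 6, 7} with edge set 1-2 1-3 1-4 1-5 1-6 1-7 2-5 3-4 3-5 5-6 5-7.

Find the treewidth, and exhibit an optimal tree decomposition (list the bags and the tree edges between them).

The largest bag has 3 vertices, giving width 2; this decomposition certifies tw(G) ≤ 2. For the lower bound, the 3 vertices {1, 3, 4} are pairwise adjacent, and any tree decomposition puts a clique entirely inside one bag — forcing width ≥ 2. The upper and lower bounds meet at 2, so that is the treewidth.

Treewidth 2.
One optimal decomposition is:
Bags: B1 = {1, 3, 4}  B2 = {1, 3, 5}  B3 = {1, 2, 5}  B4 = {1, 5, 6}  B5 = {1, 5, 7}
Tree: B1–B2, B2–B3, B3–B4, B3–B5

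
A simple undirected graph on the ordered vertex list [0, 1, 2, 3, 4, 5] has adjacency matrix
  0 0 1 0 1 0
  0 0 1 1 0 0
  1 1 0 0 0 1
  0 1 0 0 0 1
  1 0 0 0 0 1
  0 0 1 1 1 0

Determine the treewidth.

A width-2 tree decomposition is:
Bags: B1 = {0, 2, 4}  B2 = {2, 4, 5}  B3 = {1, 2, 5}  B4 = {1, 3, 5}
Tree: B1–B2, B2–B3, B3–B4
Every bag has size at most 3, so the width is 3 − 1 = 2 and tw(G) ≤ 2. The edges 0–4–5–2–0 form a cycle, so G is not a tree and its treewidth is at least 2. Combining the bounds, tw(G) = 2.

2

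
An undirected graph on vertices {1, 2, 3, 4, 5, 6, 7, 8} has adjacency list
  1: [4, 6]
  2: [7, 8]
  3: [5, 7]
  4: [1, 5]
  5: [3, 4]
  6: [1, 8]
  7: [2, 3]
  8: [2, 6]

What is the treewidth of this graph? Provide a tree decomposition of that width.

Treewidth 2.
One optimal decomposition is:
Bags: B1 = {1, 6, 8}  B2 = {1, 2, 8}  B3 = {1, 2, 7}  B4 = {1, 3, 7}  B5 = {1, 3, 5}  B6 = {1, 4, 5}
Tree: B1–B2, B2–B3, B3–B4, B4–B5, B5–B6

Every bag has size at most 3, so the width is 3 − 1 = 2 and tw(G) ≤ 2. For the lower bound, G contains the cycle 1–6–8–2–7–3–5–4–1, so G is not a forest; only forests have treewidth ≤ 1, hence tw(G) ≥ 2. The upper and lower bounds meet at 2, so that is the treewidth.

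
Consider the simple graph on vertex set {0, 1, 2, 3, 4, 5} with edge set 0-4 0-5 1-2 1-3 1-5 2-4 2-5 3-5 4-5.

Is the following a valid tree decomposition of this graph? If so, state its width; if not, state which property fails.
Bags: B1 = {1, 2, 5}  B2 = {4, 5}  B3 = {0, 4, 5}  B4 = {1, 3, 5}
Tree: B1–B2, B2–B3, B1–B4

No — edge (2,4) lies in no bag.

A tree decomposition must satisfy three properties: every vertex lies in some bag; for every edge, both endpoints lie together in some bag; and for every vertex, the bags containing it form a connected subtree. Here edge (2,4) lies in no bag, so the decomposition is invalid.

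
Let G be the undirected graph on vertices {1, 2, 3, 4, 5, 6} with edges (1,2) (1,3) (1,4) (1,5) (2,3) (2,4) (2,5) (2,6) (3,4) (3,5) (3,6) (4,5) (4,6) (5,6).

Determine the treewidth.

4

A width-4 tree decomposition is:
Bags: B1 = {2, 3, 4, 5, 6}  B2 = {1, 2, 3, 4, 5}
Tree: B1–B2
Each bag holds 5 vertices, so the decomposition has width 4, which upper-bounds the treewidth. On the other hand G contains the 5-clique {1, 2, 3, 4, 5}. A clique must lie in a single bag of any decomposition, so no decomposition can have width below 4. Hence tw(G) = 4 exactly.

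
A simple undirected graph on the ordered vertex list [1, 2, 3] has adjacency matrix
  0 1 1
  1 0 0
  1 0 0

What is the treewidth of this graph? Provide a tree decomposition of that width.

Treewidth 1.
One such decomposition:
Bags: B1 = {1, 3}  B2 = {1, 2}
Tree: B1–B2

The largest bag has 2 vertices, giving width 1; this decomposition certifies tw(G) ≤ 1. Since G has at least one edge (e.g. 3–1), it is not an edgeless graph, so tw(G) ≥ 1. The upper and lower bounds meet at 1, so that is the treewidth.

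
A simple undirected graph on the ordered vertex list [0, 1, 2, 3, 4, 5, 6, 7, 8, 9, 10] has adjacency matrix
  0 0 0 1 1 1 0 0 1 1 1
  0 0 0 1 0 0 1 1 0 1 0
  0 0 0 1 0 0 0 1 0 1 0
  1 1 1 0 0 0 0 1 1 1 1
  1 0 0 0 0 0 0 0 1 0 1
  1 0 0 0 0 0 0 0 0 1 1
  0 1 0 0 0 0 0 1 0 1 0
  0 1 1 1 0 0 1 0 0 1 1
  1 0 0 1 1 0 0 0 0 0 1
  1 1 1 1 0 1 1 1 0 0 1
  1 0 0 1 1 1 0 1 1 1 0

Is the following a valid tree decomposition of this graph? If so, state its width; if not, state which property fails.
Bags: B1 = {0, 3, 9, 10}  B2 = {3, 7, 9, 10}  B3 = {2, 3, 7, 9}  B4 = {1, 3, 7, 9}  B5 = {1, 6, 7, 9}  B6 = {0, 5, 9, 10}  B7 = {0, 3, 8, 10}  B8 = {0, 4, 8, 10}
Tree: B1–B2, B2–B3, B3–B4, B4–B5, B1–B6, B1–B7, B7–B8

Yes; width 3.

Checking the three conditions: (i) the bags cover all of {0, 1, 2, 3, 4, 5, 6, 7, 8, 9, 10}; (ii) for each edge, some bag contains both endpoints; (iii) the bags containing any fixed vertex form a subtree. All hold, so the decomposition is valid with width 4 − 1 = 3.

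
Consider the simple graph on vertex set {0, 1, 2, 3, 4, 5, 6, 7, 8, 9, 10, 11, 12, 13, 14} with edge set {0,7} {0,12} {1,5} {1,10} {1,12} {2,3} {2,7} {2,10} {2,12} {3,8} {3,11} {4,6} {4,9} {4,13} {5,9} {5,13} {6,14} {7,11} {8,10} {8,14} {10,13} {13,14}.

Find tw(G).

3

A width-3 tree decomposition is:
Bags: B1 = {0, 3, 7, 11}  B2 = {0, 2, 3, 7}  B3 = {0, 2, 3, 12}  B4 = {2, 3, 8, 12}  B5 = {2, 8, 10, 12}  B6 = {1, 8, 10, 12}  B7 = {1, 8, 10, 14}  B8 = {1, 10, 13, 14}  B9 = {1, 5, 13, 14}  B10 = {5, 6, 13, 14}  B11 = {4, 5, 6, 13}  B12 = {4, 5, 6, 9}
Tree: B1–B2, B2–B3, B3–B4, B4–B5, B5–B6, B6–B7, B7–B8, B8–B9, B9–B10, B10–B11, B11–B12
Each bag holds 4 vertices, so the decomposition has width 3, which upper-bounds the treewidth. For the lower bound: the 4 vertex sets {0,7,11}, {3}, {2}, {1,8,10,12} are disjoint, each induces a connected subgraph, and every pair is joined by at least one edge of G. Contracting each set to a single vertex therefore yields K_{4} as a minor, and since treewidth is minor-monotone, tw(G) ≥ tw(K_{4}) = 3. Hence tw(G) = 3 exactly.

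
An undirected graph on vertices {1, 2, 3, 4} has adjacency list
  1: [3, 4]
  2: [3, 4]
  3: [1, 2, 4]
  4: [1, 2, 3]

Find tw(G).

A width-2 tree decomposition is:
Bags: B1 = {2, 3, 4}  B2 = {1, 3, 4}
Tree: B1–B2
The largest bag has 3 vertices, giving width 2; this decomposition certifies tw(G) ≤ 2. Conversely, {1, 3, 4} is a clique of size 3, and the vertices of any clique must share a bag in every tree decomposition; so some bag has ≥ 3 vertices and tw(G) ≥ 2. Combining the bounds, tw(G) = 2.

2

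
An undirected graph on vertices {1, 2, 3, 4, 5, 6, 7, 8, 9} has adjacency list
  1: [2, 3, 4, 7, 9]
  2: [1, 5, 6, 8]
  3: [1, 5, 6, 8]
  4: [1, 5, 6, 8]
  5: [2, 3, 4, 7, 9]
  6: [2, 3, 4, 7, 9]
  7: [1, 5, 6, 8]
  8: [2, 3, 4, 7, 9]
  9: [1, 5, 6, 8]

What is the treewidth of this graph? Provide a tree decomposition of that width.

The largest bag has 5 vertices, giving width 4; this decomposition certifies tw(G) ≤ 4. For the lower bound: the 5 vertex sets {1,2}, {3,8}, {6,7}, {5}, {9} are disjoint, each induces a connected subgraph, and every pair is joined by at least one edge of G. Contracting each set to a single vertex therefore yields K_{5} as a minor, and since treewidth is minor-monotone, tw(G) ≥ tw(K_{5}) = 4. Combining the bounds, tw(G) = 4.

Treewidth 4.
One such decomposition:
Bags: B1 = {1, 2, 5, 6, 8}  B2 = {1, 3, 5, 6, 8}  B3 = {1, 5, 6, 7, 8}  B4 = {1, 5, 6, 8, 9}  B5 = {1, 4, 5, 6, 8}
Tree: B1–B2, B2–B3, B3–B4, B4–B5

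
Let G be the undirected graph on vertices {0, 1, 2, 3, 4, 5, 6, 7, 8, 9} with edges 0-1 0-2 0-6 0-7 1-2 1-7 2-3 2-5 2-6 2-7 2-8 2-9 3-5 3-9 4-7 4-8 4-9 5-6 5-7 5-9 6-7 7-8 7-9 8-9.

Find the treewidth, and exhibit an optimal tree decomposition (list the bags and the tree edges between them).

Each bag holds 4 vertices, so the decomposition has width 3, which upper-bounds the treewidth. Conversely, {2, 3, 5, 9} is a clique of size 4, and the vertices of any clique must share a bag in every tree decomposition; so some bag has ≥ 4 vertices and tw(G) ≥ 3. Therefore the treewidth is 3.

Treewidth 3.
One such decomposition:
Bags: B1 = {2, 7, 8, 9}  B2 = {2, 5, 7, 9}  B3 = {2, 5, 6, 7}  B4 = {0, 2, 6, 7}  B5 = {4, 7, 8, 9}  B6 = {2, 3, 5, 9}  B7 = {0, 1, 2, 7}
Tree: B1–B2, B2–B3, B3–B4, B1–B5, B2–B6, B4–B7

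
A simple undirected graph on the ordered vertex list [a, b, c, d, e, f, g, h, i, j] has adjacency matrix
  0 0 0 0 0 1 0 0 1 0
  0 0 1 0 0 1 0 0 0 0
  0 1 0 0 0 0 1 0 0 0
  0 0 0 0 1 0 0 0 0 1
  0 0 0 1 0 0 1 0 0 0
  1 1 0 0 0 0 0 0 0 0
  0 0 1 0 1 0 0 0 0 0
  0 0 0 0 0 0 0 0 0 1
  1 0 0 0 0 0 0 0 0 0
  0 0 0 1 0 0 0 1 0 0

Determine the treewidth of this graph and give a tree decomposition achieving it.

Treewidth 1.
One optimal decomposition is:
Bags: B1 = {h, j}  B2 = {d, j}  B3 = {d, e}  B4 = {e, g}  B5 = {c, g}  B6 = {b, c}  B7 = {b, f}  B8 = {a, f}  B9 = {a, i}
Tree: B1–B2, B2–B3, B3–B4, B4–B5, B5–B6, B6–B7, B7–B8, B8–B9

Each bag holds 2 vertices, so the decomposition has width 1, which upper-bounds the treewidth. Since G has at least one edge (e.g. h–j), it is not an edgeless graph, so tw(G) ≥ 1. The upper and lower bounds meet at 1, so that is the treewidth.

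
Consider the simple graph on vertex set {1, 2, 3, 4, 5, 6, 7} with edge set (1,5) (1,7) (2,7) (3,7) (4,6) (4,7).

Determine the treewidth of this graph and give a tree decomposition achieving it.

Treewidth 1.
One such decomposition:
Bags: B1 = {2, 7}  B2 = {4, 7}  B3 = {1, 7}  B4 = {3, 7}  B5 = {4, 6}  B6 = {1, 5}
Tree: B1–B2, B1–B3, B2–B4, B2–B5, B3–B6

The largest bag has 2 vertices, giving width 1; this decomposition certifies tw(G) ≤ 1. Since G has at least one edge (e.g. 7–2), it is not an edgeless graph, so tw(G) ≥ 1. Hence tw(G) = 1 exactly.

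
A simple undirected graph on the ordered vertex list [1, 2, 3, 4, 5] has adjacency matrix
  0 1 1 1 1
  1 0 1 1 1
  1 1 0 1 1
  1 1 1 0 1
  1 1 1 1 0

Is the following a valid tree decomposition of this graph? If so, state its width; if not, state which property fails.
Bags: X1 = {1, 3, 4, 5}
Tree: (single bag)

No — vertex 2 appears in no bag.

A tree decomposition must satisfy three properties: every vertex lies in some bag; for every edge, both endpoints lie together in some bag; and for every vertex, the bags containing it form a connected subtree. Here vertex 2 appears in no bag, so the decomposition is invalid.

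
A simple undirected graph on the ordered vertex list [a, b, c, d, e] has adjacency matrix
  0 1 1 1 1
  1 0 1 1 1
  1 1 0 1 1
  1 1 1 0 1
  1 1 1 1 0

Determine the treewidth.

4

A width-4 tree decomposition is:
Bags: B1 = {a, b, c, d, e}
Tree: (single bag)
A single bag containing all 5 vertices is trivially a valid decomposition of width 4. On the other hand G contains the 5-clique {a, b, c, d, e}. A clique must lie in a single bag of any decomposition, so no decomposition can have width below 4. The upper and lower bounds meet at 4, so that is the treewidth.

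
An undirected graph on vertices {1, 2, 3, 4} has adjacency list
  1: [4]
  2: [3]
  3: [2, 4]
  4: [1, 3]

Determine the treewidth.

1

A width-1 tree decomposition is:
Bags: B1 = {1, 4}  B2 = {3, 4}  B3 = {2, 3}
Tree: B1–B2, B2–B3
Each bag holds 2 vertices, so the decomposition has width 1, which upper-bounds the treewidth. Any graph with an edge has treewidth ≥ 1, and G has the edge 4–1. The upper and lower bounds meet at 1, so that is the treewidth.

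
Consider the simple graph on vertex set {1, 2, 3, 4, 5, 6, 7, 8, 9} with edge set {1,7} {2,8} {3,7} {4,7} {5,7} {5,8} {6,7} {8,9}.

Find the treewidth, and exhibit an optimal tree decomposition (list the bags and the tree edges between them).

Each bag holds 2 vertices, so the decomposition has width 1, which upper-bounds the treewidth. Any graph with an edge has treewidth ≥ 1, and G has the edge 5–7. Therefore the treewidth is 1.

Treewidth 1.
One optimal decomposition is:
Bags: B1 = {5, 7}  B2 = {3, 7}  B3 = {4, 7}  B4 = {1, 7}  B5 = {5, 8}  B6 = {2, 8}  B7 = {6, 7}  B8 = {8, 9}
Tree: B1–B2, B2–B3, B2–B4, B1–B5, B5–B6, B4–B7, B5–B8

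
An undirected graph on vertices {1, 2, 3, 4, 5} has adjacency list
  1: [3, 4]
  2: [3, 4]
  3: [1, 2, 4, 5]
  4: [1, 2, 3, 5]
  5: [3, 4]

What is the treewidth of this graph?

2

A width-2 tree decomposition is:
Bags: B1 = {2, 3, 4}  B2 = {3, 4, 5}  B3 = {1, 3, 4}
Tree: B1–B2, B1–B3
Each bag holds 3 vertices, so the decomposition has width 2, which upper-bounds the treewidth. For the lower bound, the 3 vertices {1, 3, 4} are pairwise adjacent, and any tree decomposition puts a clique entirely inside one bag — forcing width ≥ 2. Combining the bounds, tw(G) = 2.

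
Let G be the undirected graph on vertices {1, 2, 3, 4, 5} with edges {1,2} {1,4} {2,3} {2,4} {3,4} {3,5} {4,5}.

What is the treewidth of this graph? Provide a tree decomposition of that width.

Treewidth 2.
One optimal decomposition is:
Bags: B1 = {1, 2, 4}  B2 = {2, 3, 4}  B3 = {3, 4, 5}
Tree: B1–B2, B2–B3

The largest bag has 3 vertices, giving width 2; this decomposition certifies tw(G) ≤ 2. On the other hand G contains the 3-clique {1, 2, 4}. A clique must lie in a single bag of any decomposition, so no decomposition can have width below 2. Therefore the treewidth is 2.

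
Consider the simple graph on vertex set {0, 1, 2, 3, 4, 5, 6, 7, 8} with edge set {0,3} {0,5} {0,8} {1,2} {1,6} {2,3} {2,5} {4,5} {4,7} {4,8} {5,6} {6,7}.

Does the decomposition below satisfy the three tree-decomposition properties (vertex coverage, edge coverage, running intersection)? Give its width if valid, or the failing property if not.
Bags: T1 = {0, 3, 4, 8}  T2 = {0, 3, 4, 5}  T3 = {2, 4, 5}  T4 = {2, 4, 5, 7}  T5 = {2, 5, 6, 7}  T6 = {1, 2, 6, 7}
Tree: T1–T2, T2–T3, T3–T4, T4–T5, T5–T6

No — edge (3,2) lies in no bag.

A tree decomposition must satisfy three properties: every vertex lies in some bag; for every edge, both endpoints lie together in some bag; and for every vertex, the bags containing it form a connected subtree. Here edge (3,2) lies in no bag, so the decomposition is invalid.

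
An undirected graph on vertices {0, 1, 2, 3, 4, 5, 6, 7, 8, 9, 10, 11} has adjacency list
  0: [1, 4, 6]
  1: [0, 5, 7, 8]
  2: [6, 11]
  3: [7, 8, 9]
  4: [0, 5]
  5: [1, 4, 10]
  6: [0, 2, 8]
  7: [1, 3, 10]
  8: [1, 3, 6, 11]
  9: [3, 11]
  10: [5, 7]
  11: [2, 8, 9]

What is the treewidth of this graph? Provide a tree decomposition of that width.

Each bag holds 4 vertices, so the decomposition has width 3, which upper-bounds the treewidth. For the lower bound: the 4 vertex sets {2,9,11}, {3}, {8}, {0,1,6,7} are disjoint, each induces a connected subgraph, and every pair is joined by at least one edge of G. Contracting each set to a single vertex therefore yields K_{4} as a minor, and since treewidth is minor-monotone, tw(G) ≥ tw(K_{4}) = 3. Therefore the treewidth is 3.

Treewidth 3.
One optimal decomposition is:
Bags: B1 = {2, 3, 9, 11}  B2 = {2, 3, 8, 11}  B3 = {2, 3, 6, 8}  B4 = {3, 6, 7, 8}  B5 = {1, 6, 7, 8}  B6 = {0, 1, 6, 7}  B7 = {0, 1, 7, 10}  B8 = {0, 1, 5, 10}  B9 = {0, 4, 5, 10}
Tree: B1–B2, B2–B3, B3–B4, B4–B5, B5–B6, B6–B7, B7–B8, B8–B9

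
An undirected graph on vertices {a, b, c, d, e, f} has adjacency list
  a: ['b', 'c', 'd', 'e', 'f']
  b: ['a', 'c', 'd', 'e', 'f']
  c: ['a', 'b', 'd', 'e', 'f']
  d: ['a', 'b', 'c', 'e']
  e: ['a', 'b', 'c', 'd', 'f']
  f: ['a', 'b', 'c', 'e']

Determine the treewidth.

A width-4 tree decomposition is:
Bags: B1 = {a, b, c, d, e}  B2 = {a, b, c, e, f}
Tree: B1–B2
The largest bag has 5 vertices, giving width 4; this decomposition certifies tw(G) ≤ 4. On the other hand G contains the 5-clique {a, b, c, d, e}. A clique must lie in a single bag of any decomposition, so no decomposition can have width below 4. Combining the bounds, tw(G) = 4.

4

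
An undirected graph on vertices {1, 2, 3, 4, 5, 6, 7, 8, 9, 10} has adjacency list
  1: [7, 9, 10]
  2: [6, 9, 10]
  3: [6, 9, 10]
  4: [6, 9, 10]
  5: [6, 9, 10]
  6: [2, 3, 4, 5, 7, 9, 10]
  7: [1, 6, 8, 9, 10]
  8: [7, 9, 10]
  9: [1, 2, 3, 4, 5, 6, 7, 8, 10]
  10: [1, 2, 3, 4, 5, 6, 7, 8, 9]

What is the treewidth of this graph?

3

A width-3 tree decomposition is:
Bags: B1 = {2, 6, 9, 10}  B2 = {6, 7, 9, 10}  B3 = {3, 6, 9, 10}  B4 = {7, 8, 9, 10}  B5 = {1, 7, 9, 10}  B6 = {4, 6, 9, 10}  B7 = {5, 6, 9, 10}
Tree: B1–B2, B1–B3, B2–B4, B2–B5, B1–B6, B2–B7
The largest bag has 4 vertices, giving width 3; this decomposition certifies tw(G) ≤ 3. For the lower bound, the 4 vertices {7, 8, 9, 10} are pairwise adjacent, and any tree decomposition puts a clique entirely inside one bag — forcing width ≥ 3. Combining the bounds, tw(G) = 3.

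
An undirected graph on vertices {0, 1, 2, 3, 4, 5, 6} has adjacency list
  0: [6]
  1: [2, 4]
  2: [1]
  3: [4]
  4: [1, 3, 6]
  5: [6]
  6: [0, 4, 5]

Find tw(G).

A width-1 tree decomposition is:
Bags: B1 = {1, 4}  B2 = {4, 6}  B3 = {1, 2}  B4 = {3, 4}  B5 = {0, 6}  B6 = {5, 6}
Tree: B1–B2, B1–B3, B2–B4, B2–B5, B5–B6
Each bag holds 2 vertices, so the decomposition has width 1, which upper-bounds the treewidth. Any graph with an edge has treewidth ≥ 1, and G has the edge 1–4. The upper and lower bounds meet at 1, so that is the treewidth.

1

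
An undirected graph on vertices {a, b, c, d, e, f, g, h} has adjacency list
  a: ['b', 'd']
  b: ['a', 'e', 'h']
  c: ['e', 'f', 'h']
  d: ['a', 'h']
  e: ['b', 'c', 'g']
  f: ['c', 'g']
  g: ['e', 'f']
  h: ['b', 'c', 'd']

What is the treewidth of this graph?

2

A width-2 tree decomposition is:
Bags: B1 = {e, f, g}  B2 = {c, e, f}  B3 = {b, c, e}  B4 = {b, c, h}  B5 = {a, b, h}  B6 = {a, d, h}
Tree: B1–B2, B2–B3, B3–B4, B4–B5, B5–B6
The largest bag has 3 vertices, giving width 2; this decomposition certifies tw(G) ≤ 2. For the lower bound, G contains the cycle g–f–c–e–g, so G is not a forest; only forests have treewidth ≤ 1, hence tw(G) ≥ 2. Hence tw(G) = 2 exactly.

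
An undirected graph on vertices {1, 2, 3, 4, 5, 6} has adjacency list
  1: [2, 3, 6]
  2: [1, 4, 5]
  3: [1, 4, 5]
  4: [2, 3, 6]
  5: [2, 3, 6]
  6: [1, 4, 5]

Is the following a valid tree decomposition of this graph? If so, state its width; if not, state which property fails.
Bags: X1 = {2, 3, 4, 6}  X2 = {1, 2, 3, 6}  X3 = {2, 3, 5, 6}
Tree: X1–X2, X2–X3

Every vertex of G appears in some bag (union = {1, 2, 3, 4, 5, 6}); every edge is covered by a bag; and for each vertex v the set of bags containing v is connected in the bag tree. The decomposition is therefore valid. The largest bag has 4 vertices, so the width is 3.

Yes; width 3.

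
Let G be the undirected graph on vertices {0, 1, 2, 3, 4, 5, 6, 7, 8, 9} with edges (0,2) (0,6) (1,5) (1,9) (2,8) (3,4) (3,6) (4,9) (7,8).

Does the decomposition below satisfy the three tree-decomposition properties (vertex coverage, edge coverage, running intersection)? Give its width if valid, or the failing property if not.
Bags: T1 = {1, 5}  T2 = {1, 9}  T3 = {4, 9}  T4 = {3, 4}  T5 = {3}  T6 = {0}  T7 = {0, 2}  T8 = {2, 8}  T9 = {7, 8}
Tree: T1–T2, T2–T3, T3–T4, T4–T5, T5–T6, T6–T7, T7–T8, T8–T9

A tree decomposition must satisfy three properties: every vertex lies in some bag; for every edge, both endpoints lie together in some bag; and for every vertex, the bags containing it form a connected subtree. Here vertex 6 appears in no bag, so the decomposition is invalid.

No — vertex 6 appears in no bag.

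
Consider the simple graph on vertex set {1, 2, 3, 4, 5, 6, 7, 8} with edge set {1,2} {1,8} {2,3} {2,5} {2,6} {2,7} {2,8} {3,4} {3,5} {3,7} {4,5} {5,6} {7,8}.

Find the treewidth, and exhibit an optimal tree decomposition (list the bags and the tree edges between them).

Treewidth 2.
Bags: B1 = {2, 3, 5}  B2 = {2, 5, 6}  B3 = {2, 3, 7}  B4 = {2, 7, 8}  B5 = {3, 4, 5}  B6 = {1, 2, 8}
Tree: B1–B2, B1–B3, B3–B4, B1–B5, B4–B6

Each bag holds 3 vertices, so the decomposition has width 2, which upper-bounds the treewidth. On the other hand G contains the 3-clique {1, 2, 8}. A clique must lie in a single bag of any decomposition, so no decomposition can have width below 2. Combining the bounds, tw(G) = 2.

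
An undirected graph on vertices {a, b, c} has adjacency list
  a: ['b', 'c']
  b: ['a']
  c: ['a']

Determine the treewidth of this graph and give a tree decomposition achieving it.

The largest bag has 2 vertices, giving width 1; this decomposition certifies tw(G) ≤ 1. Since G has at least one edge (e.g. b–a), it is not an edgeless graph, so tw(G) ≥ 1. Therefore the treewidth is 1.

Treewidth 1.
One such decomposition:
Bags: B1 = {a, b}  B2 = {a, c}
Tree: B1–B2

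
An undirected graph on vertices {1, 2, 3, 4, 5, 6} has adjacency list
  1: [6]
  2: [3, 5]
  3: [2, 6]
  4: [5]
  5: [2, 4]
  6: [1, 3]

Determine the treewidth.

A width-1 tree decomposition is:
Bags: B1 = {1, 6}  B2 = {3, 6}  B3 = {2, 3}  B4 = {2, 5}  B5 = {4, 5}
Tree: B1–B2, B2–B3, B3–B4, B4–B5
The largest bag has 2 vertices, giving width 1; this decomposition certifies tw(G) ≤ 1. Since G has at least one edge (e.g. 1–6), it is not an edgeless graph, so tw(G) ≥ 1. Combining the bounds, tw(G) = 1.

1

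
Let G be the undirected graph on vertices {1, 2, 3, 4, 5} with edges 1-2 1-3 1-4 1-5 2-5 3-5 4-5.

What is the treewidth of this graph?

2

A width-2 tree decomposition is:
Bags: B1 = {1, 2, 5}  B2 = {1, 3, 5}  B3 = {1, 4, 5}
Tree: B1–B2, B2–B3
The largest bag has 3 vertices, giving width 2; this decomposition certifies tw(G) ≤ 2. Conversely, {1, 2, 5} is a clique of size 3, and the vertices of any clique must share a bag in every tree decomposition; so some bag has ≥ 3 vertices and tw(G) ≥ 2. Hence tw(G) = 2 exactly.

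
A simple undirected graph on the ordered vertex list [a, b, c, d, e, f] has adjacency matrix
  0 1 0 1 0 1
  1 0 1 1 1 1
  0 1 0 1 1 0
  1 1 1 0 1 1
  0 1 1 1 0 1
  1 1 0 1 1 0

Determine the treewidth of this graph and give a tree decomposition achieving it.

Each bag holds 4 vertices, so the decomposition has width 3, which upper-bounds the treewidth. For the lower bound, the 4 vertices {b, c, d, e} are pairwise adjacent, and any tree decomposition puts a clique entirely inside one bag — forcing width ≥ 3. Combining the bounds, tw(G) = 3.

Treewidth 3.
One such decomposition:
Bags: B1 = {b, d, e, f}  B2 = {b, c, d, e}  B3 = {a, b, d, f}
Tree: B1–B2, B1–B3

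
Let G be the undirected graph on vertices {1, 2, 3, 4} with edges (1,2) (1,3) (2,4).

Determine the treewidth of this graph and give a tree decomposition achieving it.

Treewidth 1.
Bags: B1 = {2, 4}  B2 = {1, 2}  B3 = {1, 3}
Tree: B1–B2, B2–B3

Every bag has size at most 2, so the width is 2 − 1 = 1 and tw(G) ≤ 1. G has an edge, so its treewidth is at least 1. Combining the bounds, tw(G) = 1.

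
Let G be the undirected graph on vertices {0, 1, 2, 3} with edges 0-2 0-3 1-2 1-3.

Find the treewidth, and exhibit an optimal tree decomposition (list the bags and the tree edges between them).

Each bag holds 3 vertices, so the decomposition has width 2, which upper-bounds the treewidth. Since 2–0–3–1–2 is a cycle in G, G is not acyclic. Forests are exactly the graphs of treewidth ≤ 1, so tw(G) ≥ 2. The upper and lower bounds meet at 2, so that is the treewidth.

Treewidth 2.
One such decomposition:
Bags: B1 = {0, 2, 3}  B2 = {1, 2, 3}
Tree: B1–B2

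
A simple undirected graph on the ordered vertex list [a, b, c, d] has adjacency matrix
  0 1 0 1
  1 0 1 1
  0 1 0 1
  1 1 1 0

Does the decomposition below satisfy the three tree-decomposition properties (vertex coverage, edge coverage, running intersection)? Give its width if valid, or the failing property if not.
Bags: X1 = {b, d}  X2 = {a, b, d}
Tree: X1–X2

No — vertex c appears in no bag.

A tree decomposition must satisfy three properties: every vertex lies in some bag; for every edge, both endpoints lie together in some bag; and for every vertex, the bags containing it form a connected subtree. Here vertex c appears in no bag, so the decomposition is invalid.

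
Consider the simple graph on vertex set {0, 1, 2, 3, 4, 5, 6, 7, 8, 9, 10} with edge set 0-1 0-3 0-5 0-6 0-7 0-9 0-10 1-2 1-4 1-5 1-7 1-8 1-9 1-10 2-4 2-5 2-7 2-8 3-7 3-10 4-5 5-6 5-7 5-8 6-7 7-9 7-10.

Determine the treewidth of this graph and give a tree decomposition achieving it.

Every bag has size at most 4, so the width is 4 − 1 = 3 and tw(G) ≤ 3. For the lower bound, the 4 vertices {0, 1, 7, 9} are pairwise adjacent, and any tree decomposition puts a clique entirely inside one bag — forcing width ≥ 3. Combining the bounds, tw(G) = 3.

Treewidth 3.
One such decomposition:
Bags: B1 = {0, 1, 7, 10}  B2 = {0, 1, 5, 7}  B3 = {0, 3, 7, 10}  B4 = {1, 2, 5, 7}  B5 = {1, 2, 4, 5}  B6 = {0, 1, 7, 9}  B7 = {0, 5, 6, 7}  B8 = {1, 2, 5, 8}
Tree: B1–B2, B1–B3, B2–B4, B4–B5, B1–B6, B2–B7, B4–B8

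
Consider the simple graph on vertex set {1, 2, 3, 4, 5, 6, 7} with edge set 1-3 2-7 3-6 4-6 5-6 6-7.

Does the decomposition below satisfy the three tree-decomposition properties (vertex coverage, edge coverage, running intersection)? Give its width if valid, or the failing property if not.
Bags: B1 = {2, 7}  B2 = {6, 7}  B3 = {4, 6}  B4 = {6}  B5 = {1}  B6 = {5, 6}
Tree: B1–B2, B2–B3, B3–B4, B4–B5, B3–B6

No — vertex 3 appears in no bag.

A tree decomposition must satisfy three properties: every vertex lies in some bag; for every edge, both endpoints lie together in some bag; and for every vertex, the bags containing it form a connected subtree. Here vertex 3 appears in no bag, so the decomposition is invalid.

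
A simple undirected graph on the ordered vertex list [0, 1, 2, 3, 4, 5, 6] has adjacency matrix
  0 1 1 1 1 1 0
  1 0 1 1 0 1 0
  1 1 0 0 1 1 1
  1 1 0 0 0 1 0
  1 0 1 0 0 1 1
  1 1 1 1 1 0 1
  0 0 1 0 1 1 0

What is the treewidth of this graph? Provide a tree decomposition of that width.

Treewidth 3.
One optimal decomposition is:
Bags: B1 = {0, 1, 2, 5}  B2 = {0, 2, 4, 5}  B3 = {0, 1, 3, 5}  B4 = {2, 4, 5, 6}
Tree: B1–B2, B1–B3, B2–B4

The largest bag has 4 vertices, giving width 3; this decomposition certifies tw(G) ≤ 3. Conversely, {0, 1, 2, 5} is a clique of size 4, and the vertices of any clique must share a bag in every tree decomposition; so some bag has ≥ 4 vertices and tw(G) ≥ 3. The upper and lower bounds meet at 3, so that is the treewidth.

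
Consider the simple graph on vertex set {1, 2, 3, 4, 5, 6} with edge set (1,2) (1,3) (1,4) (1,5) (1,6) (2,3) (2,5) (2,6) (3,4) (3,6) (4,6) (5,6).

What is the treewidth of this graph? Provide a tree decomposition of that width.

Each bag holds 4 vertices, so the decomposition has width 3, which upper-bounds the treewidth. For the lower bound, the 4 vertices {1, 2, 3, 6} are pairwise adjacent, and any tree decomposition puts a clique entirely inside one bag — forcing width ≥ 3. Therefore the treewidth is 3.

Treewidth 3.
One such decomposition:
Bags: B1 = {1, 3, 4, 6}  B2 = {1, 2, 3, 6}  B3 = {1, 2, 5, 6}
Tree: B1–B2, B2–B3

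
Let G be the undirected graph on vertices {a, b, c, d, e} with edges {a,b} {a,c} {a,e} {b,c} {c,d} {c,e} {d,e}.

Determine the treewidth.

2

A width-2 tree decomposition is:
Bags: B1 = {c, d, e}  B2 = {a, c, e}  B3 = {a, b, c}
Tree: B1–B2, B2–B3
The largest bag has 3 vertices, giving width 2; this decomposition certifies tw(G) ≤ 2. Conversely, {c, d, e} is a clique of size 3, and the vertices of any clique must share a bag in every tree decomposition; so some bag has ≥ 3 vertices and tw(G) ≥ 2. Hence tw(G) = 2 exactly.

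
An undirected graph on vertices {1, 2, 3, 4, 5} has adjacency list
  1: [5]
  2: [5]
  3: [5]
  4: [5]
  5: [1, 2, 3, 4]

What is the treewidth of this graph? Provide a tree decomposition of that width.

Each bag holds 2 vertices, so the decomposition has width 1, which upper-bounds the treewidth. G has an edge, so its treewidth is at least 1. Therefore the treewidth is 1.

Treewidth 1.
One such decomposition:
Bags: B1 = {4, 5}  B2 = {3, 5}  B3 = {1, 5}  B4 = {2, 5}
Tree: B1–B2, B2–B3, B1–B4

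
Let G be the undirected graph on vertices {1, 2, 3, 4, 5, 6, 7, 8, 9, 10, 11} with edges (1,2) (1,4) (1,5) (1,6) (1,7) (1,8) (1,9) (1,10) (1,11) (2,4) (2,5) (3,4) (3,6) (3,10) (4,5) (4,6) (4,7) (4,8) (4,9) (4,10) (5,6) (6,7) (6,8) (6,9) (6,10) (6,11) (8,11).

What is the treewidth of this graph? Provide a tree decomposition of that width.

The largest bag has 4 vertices, giving width 3; this decomposition certifies tw(G) ≤ 3. Conversely, {1, 6, 8, 11} is a clique of size 4, and the vertices of any clique must share a bag in every tree decomposition; so some bag has ≥ 4 vertices and tw(G) ≥ 3. The upper and lower bounds meet at 3, so that is the treewidth.

Treewidth 3.
Bags: B1 = {1, 4, 6, 8}  B2 = {1, 4, 5, 6}  B3 = {1, 4, 6, 7}  B4 = {1, 6, 8, 11}  B5 = {1, 4, 6, 10}  B6 = {3, 4, 6, 10}  B7 = {1, 2, 4, 5}  B8 = {1, 4, 6, 9}
Tree: B1–B2, B1–B3, B1–B4, B2–B5, B5–B6, B2–B7, B2–B8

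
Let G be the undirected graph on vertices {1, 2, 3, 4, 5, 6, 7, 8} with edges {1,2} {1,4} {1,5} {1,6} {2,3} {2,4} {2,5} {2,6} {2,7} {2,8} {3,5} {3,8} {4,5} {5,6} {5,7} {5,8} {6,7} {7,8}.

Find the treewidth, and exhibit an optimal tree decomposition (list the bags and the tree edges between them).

Treewidth 3.
One optimal decomposition is:
Bags: B1 = {2, 5, 6, 7}  B2 = {1, 2, 5, 6}  B3 = {2, 5, 7, 8}  B4 = {1, 2, 4, 5}  B5 = {2, 3, 5, 8}
Tree: B1–B2, B1–B3, B2–B4, B3–B5

Each bag holds 4 vertices, so the decomposition has width 3, which upper-bounds the treewidth. For the lower bound, the 4 vertices {2, 3, 5, 8} are pairwise adjacent, and any tree decomposition puts a clique entirely inside one bag — forcing width ≥ 3. The upper and lower bounds meet at 3, so that is the treewidth.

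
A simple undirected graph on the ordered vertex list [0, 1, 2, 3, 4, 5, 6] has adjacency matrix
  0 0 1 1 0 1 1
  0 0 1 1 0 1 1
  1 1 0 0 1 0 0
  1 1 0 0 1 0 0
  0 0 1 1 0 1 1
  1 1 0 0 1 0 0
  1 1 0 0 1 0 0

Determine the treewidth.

A width-3 tree decomposition is:
Bags: B1 = {0, 1, 3, 4}  B2 = {0, 1, 2, 4}  B3 = {0, 1, 4, 6}  B4 = {0, 1, 4, 5}
Tree: B1–B2, B2–B3, B3–B4
Every bag has size at most 4, so the width is 4 − 1 = 3 and tw(G) ≤ 3. For the lower bound: the 4 vertex sets {3,4}, {1,2}, {0}, {6} are disjoint, each induces a connected subgraph, and every pair is joined by at least one edge of G. Contracting each set to a single vertex therefore yields K_{4} as a minor, and since treewidth is minor-monotone, tw(G) ≥ tw(K_{4}) = 3. Therefore the treewidth is 3.

3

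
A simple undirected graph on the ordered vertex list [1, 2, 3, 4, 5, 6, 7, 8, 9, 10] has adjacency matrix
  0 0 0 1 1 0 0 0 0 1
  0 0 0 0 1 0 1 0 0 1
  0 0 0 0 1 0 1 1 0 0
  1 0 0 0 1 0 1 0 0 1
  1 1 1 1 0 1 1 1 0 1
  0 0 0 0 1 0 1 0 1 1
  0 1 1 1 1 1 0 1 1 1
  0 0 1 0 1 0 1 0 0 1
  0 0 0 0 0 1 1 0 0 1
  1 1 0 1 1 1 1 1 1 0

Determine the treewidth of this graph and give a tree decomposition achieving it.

Each bag holds 4 vertices, so the decomposition has width 3, which upper-bounds the treewidth. For the lower bound, the 4 vertices {6, 7, 9, 10} are pairwise adjacent, and any tree decomposition puts a clique entirely inside one bag — forcing width ≥ 3. Therefore the treewidth is 3.

Treewidth 3.
One such decomposition:
Bags: B1 = {5, 7, 8, 10}  B2 = {4, 5, 7, 10}  B3 = {2, 5, 7, 10}  B4 = {1, 4, 5, 10}  B5 = {5, 6, 7, 10}  B6 = {3, 5, 7, 8}  B7 = {6, 7, 9, 10}
Tree: B1–B2, B2–B3, B2–B4, B3–B5, B1–B6, B5–B7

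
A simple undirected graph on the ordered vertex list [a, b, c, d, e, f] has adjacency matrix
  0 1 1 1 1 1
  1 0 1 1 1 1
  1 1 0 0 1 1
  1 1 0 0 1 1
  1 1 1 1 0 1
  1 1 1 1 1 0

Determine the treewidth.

4

A width-4 tree decomposition is:
Bags: B1 = {a, b, c, e, f}  B2 = {a, b, d, e, f}
Tree: B1–B2
The largest bag has 5 vertices, giving width 4; this decomposition certifies tw(G) ≤ 4. For the lower bound, the 5 vertices {a, b, d, e, f} are pairwise adjacent, and any tree decomposition puts a clique entirely inside one bag — forcing width ≥ 4. Therefore the treewidth is 4.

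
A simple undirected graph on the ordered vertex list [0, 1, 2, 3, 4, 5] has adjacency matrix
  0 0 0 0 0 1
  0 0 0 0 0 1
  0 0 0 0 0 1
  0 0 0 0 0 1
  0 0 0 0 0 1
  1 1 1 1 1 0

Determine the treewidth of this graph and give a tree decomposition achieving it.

Treewidth 1.
One such decomposition:
Bags: B1 = {4, 5}  B2 = {2, 5}  B3 = {0, 5}  B4 = {3, 5}  B5 = {1, 5}
Tree: B1–B2, B2–B3, B1–B4, B2–B5

Each bag holds 2 vertices, so the decomposition has width 1, which upper-bounds the treewidth. Any graph with an edge has treewidth ≥ 1, and G has the edge 5–4. Combining the bounds, tw(G) = 1.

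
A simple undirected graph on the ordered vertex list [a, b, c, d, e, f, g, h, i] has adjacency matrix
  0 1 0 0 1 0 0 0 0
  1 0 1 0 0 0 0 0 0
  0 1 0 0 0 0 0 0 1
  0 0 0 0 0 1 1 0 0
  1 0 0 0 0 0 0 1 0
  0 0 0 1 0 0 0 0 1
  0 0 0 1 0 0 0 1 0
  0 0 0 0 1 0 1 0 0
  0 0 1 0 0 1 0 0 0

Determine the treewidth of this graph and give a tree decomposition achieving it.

Every bag has size at most 3, so the width is 3 − 1 = 2 and tw(G) ≤ 2. For the lower bound, G contains the cycle c–i–f–d–g–h–e–a–b–c, so G is not a forest; only forests have treewidth ≤ 1, hence tw(G) ≥ 2. The upper and lower bounds meet at 2, so that is the treewidth.

Treewidth 2.
One such decomposition:
Bags: B1 = {c, f, i}  B2 = {c, d, f}  B3 = {c, d, g}  B4 = {c, g, h}  B5 = {c, e, h}  B6 = {a, c, e}  B7 = {a, b, c}
Tree: B1–B2, B2–B3, B3–B4, B4–B5, B5–B6, B6–B7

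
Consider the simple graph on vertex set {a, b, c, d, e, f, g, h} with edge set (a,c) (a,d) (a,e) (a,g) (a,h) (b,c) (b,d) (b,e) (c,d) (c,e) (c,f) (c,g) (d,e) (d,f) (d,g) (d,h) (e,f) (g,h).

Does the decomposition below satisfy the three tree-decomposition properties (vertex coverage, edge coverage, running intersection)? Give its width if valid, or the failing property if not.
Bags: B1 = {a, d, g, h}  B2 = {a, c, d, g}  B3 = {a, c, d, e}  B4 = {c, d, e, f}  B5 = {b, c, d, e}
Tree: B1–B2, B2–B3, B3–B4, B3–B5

Yes; width 3.

Checking the three conditions: (i) the bags cover all of {a, b, c, d, e, f, g, h}; (ii) for each edge, some bag contains both endpoints; (iii) the bags containing any fixed vertex form a subtree. All hold, so the decomposition is valid with width 4 − 1 = 3.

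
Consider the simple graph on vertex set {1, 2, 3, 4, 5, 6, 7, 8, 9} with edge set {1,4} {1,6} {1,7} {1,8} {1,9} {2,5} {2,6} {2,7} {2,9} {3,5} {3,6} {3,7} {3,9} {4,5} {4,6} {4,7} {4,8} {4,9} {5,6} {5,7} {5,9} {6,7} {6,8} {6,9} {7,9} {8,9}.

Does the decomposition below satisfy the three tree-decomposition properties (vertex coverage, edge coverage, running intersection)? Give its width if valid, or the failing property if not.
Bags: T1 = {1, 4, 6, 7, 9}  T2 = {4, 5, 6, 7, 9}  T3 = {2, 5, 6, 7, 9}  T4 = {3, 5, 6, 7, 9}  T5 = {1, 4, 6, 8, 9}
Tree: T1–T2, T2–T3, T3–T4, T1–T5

Vertex coverage: the bags together contain {1, 2, 3, 4, 5, 6, 7, 8, 9}, the full vertex set. Edge coverage: each edge of G has both endpoints in at least one bag. Running intersection: for every vertex, the bags containing it form a connected subtree. All three properties hold, so this is a valid tree decomposition of width max|bag| − 1 = 4, and hence tw(G) ≤ 4.

Yes; width 4.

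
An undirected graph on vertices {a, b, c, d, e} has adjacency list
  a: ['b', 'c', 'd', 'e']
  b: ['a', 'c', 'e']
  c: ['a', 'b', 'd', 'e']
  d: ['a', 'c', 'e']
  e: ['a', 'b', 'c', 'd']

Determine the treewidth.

3

A width-3 tree decomposition is:
Bags: B1 = {a, b, c, e}  B2 = {a, c, d, e}
Tree: B1–B2
The largest bag has 4 vertices, giving width 3; this decomposition certifies tw(G) ≤ 3. For the lower bound, the 4 vertices {a, c, d, e} are pairwise adjacent, and any tree decomposition puts a clique entirely inside one bag — forcing width ≥ 3. Therefore the treewidth is 3.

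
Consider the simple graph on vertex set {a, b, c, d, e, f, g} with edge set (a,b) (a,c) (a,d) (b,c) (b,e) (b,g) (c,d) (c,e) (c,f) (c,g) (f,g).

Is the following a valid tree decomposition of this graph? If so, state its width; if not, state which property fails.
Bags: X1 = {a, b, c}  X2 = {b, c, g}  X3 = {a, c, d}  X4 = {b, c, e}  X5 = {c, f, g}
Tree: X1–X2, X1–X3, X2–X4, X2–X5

Checking the three conditions: (i) the bags cover all of {a, b, c, d, e, f, g}; (ii) for each edge, some bag contains both endpoints; (iii) the bags containing any fixed vertex form a subtree. All hold, so the decomposition is valid with width 3 − 1 = 2.

Yes; width 2.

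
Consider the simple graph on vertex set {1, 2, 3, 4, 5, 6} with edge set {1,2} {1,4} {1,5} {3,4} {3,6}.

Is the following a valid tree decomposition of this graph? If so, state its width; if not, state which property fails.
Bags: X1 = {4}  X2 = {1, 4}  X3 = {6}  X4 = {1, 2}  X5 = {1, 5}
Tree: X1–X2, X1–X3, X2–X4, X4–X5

A tree decomposition must satisfy three properties: every vertex lies in some bag; for every edge, both endpoints lie together in some bag; and for every vertex, the bags containing it form a connected subtree. Here vertex 3 appears in no bag, so the decomposition is invalid.

No — vertex 3 appears in no bag.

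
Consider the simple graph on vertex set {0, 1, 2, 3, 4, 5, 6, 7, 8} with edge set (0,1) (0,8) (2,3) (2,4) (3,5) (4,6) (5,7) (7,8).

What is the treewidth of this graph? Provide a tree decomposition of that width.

Every bag has size at most 2, so the width is 2 − 1 = 1 and tw(G) ≤ 1. G has an edge, so its treewidth is at least 1. Combining the bounds, tw(G) = 1.

Treewidth 1.
One such decomposition:
Bags: B1 = {0, 1}  B2 = {0, 8}  B3 = {7, 8}  B4 = {5, 7}  B5 = {3, 5}  B6 = {2, 3}  B7 = {2, 4}  B8 = {4, 6}
Tree: B1–B2, B2–B3, B3–B4, B4–B5, B5–B6, B6–B7, B7–B8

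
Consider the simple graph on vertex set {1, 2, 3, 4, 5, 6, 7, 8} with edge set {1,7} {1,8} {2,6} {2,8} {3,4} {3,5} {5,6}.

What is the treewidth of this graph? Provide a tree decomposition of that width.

Treewidth 1.
One optimal decomposition is:
Bags: B1 = {1, 7}  B2 = {1, 8}  B3 = {2, 8}  B4 = {2, 6}  B5 = {5, 6}  B6 = {3, 5}  B7 = {3, 4}
Tree: B1–B2, B2–B3, B3–B4, B4–B5, B5–B6, B6–B7

Each bag holds 2 vertices, so the decomposition has width 1, which upper-bounds the treewidth. Since G has at least one edge (e.g. 7–1), it is not an edgeless graph, so tw(G) ≥ 1. The upper and lower bounds meet at 1, so that is the treewidth.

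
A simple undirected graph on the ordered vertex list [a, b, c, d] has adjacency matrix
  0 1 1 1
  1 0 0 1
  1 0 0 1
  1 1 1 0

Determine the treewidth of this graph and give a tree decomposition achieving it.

Treewidth 2.
One optimal decomposition is:
Bags: B1 = {a, b, d}  B2 = {a, c, d}
Tree: B1–B2

Every bag has size at most 3, so the width is 3 − 1 = 2 and tw(G) ≤ 2. Conversely, {a, c, d} is a clique of size 3, and the vertices of any clique must share a bag in every tree decomposition; so some bag has ≥ 3 vertices and tw(G) ≥ 2. Hence tw(G) = 2 exactly.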